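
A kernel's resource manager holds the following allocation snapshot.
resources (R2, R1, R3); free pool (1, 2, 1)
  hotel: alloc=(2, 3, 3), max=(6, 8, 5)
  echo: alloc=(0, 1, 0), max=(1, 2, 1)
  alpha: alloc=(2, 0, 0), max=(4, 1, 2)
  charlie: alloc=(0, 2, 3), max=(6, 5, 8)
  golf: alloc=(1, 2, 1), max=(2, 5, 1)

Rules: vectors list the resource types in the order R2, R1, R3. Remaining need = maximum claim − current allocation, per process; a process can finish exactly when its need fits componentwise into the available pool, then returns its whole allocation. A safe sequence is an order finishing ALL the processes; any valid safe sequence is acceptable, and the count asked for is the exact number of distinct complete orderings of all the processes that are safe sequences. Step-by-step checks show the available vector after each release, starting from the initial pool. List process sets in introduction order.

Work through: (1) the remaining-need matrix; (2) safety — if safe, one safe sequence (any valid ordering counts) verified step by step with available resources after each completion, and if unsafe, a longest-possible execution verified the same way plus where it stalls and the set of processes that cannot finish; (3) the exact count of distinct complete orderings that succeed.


(1) Need matrix, components ordered R2, R1, R3:
  hotel: (4, 5, 2)
  echo: (1, 1, 1)
  alpha: (2, 1, 2)
  charlie: (6, 3, 5)
  golf: (1, 3, 0)
(2) SAFE. One safe sequence: echo, golf, alpha, hotel, charlie.
Key observation: echo is the earliest step where a requested resource binds exactly: need (1, 1, 1), pool (1, 2, 1) at its turn.
Walking it through:
  pool = (1, 2, 1)
  echo: need (1, 1, 1) fits (1, 2, 1); releases (0, 1, 0), pool now (1, 3, 1)
  golf: need (1, 3, 0) fits (1, 3, 1); releases (1, 2, 1), pool now (2, 5, 2)
  alpha: need (2, 1, 2) fits (2, 5, 2); releases (2, 0, 0), pool now (4, 5, 2)
  hotel: need (4, 5, 2) fits (4, 5, 2); releases (2, 3, 3), pool now (6, 8, 5)
  charlie: need (6, 3, 5) fits (6, 8, 5); releases (0, 2, 3), pool now (6, 10, 8)
(3) Precisely 1 of the possible complete orderings is a safe sequence.


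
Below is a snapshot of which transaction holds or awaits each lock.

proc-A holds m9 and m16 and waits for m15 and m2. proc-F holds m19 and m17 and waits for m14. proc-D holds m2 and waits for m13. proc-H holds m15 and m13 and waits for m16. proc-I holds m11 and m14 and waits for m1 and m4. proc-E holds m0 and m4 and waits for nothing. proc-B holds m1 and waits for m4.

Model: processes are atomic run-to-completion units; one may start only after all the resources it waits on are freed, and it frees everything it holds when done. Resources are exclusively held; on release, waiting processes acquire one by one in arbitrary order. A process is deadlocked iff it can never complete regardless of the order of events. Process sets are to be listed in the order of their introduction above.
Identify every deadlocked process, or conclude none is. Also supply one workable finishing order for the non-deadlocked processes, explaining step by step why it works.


Deadlocked: proc-A, proc-D and proc-H.
Key observation: the loop proc-A -> proc-D -> proc-H -> proc-A blocks itself forever; no other process is dragged down with it.
One completion order for the rest: proc-E, proc-B, proc-I, proc-F.
Walking it through:
  proc-E: no waits; runs immediately, freeing m0 and m4
  proc-B: everything it awaited (m4) is free; runs, freeing m1
  proc-I: everything it awaited (m1 and m4) is free; runs, freeing m11 and m14
  proc-F: everything it awaited (m14) is free; runs, freeing m19 and m17


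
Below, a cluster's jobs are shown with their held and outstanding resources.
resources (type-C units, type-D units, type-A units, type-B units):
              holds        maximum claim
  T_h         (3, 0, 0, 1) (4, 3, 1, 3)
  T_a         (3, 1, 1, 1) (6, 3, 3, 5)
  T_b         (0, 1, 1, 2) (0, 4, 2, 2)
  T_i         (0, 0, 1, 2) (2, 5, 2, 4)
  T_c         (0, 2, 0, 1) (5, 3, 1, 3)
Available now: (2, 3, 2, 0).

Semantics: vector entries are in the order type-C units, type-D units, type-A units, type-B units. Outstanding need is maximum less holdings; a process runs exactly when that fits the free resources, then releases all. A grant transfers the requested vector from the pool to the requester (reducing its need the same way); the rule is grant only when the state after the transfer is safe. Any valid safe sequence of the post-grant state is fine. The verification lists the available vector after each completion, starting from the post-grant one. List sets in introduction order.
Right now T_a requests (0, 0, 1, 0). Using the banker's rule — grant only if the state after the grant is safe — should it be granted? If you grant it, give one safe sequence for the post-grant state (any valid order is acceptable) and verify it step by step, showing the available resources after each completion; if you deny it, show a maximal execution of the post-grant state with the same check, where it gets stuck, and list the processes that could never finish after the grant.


GRANT — the state after the grant stays safe, e.g. via T_b, T_h, T_c, T_i, T_a.
Key observation: granting shrinks the pool to (2, 3, 1, 0), yet T_b still fits and the chain goes through.
Check on the post-grant state, step by step:
  pool = (2, 3, 1, 0)
  T_b: need (0, 3, 1, 0) fits (2, 3, 1, 0); releases (0, 1, 1, 2), pool now (2, 4, 2, 2)
  T_h: need (1, 3, 1, 2) fits (2, 4, 2, 2); releases (3, 0, 0, 1), pool now (5, 4, 2, 3)
  T_c: need (5, 1, 1, 2) fits (5, 4, 2, 3); releases (0, 2, 0, 1), pool now (5, 6, 2, 4)
  T_i: need (2, 5, 1, 2) fits (5, 6, 2, 4); releases (0, 0, 1, 2), pool now (5, 6, 3, 6)
  T_a: need (3, 2, 1, 4) fits (5, 6, 3, 6); releases (3, 1, 2, 1), pool now (8, 7, 5, 7)


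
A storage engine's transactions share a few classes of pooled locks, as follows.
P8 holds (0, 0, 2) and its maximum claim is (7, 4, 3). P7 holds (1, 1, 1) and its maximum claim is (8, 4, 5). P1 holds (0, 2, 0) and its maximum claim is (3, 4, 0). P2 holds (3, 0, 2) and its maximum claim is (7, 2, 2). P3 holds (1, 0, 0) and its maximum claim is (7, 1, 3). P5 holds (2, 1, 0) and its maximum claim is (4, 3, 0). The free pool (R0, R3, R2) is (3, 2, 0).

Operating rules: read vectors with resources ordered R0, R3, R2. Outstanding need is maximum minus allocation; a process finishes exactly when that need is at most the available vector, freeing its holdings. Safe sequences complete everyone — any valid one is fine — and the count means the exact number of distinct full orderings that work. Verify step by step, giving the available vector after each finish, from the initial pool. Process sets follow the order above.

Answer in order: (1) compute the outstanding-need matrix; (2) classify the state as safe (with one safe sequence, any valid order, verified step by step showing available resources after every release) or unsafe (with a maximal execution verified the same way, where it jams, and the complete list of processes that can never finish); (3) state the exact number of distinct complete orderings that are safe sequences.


(1) Need matrix, components ordered R0, R3, R2:
  P8: (7, 4, 1)
  P7: (7, 3, 4)
  P1: (3, 2, 0)
  P2: (4, 2, 0)
  P3: (6, 1, 3)
  P5: (2, 2, 0)
(2) The state is SAFE; one workable sequence: P5, P2, P1, P8, P3, P7.
Key observation: P5 is the earliest step where a requested resource binds exactly: need (2, 2, 0), pool (3, 2, 0) at its turn.
Verifying each step:
  pool = (3, 2, 0)
  P5: need (2, 2, 0) fits (3, 2, 0); releases (2, 1, 0), pool now (5, 3, 0)
  P2: need (4, 2, 0) fits (5, 3, 0); releases (3, 0, 2), pool now (8, 3, 2)
  P1: need (3, 2, 0) fits (8, 3, 2); releases (0, 2, 0), pool now (8, 5, 2)
  P8: need (7, 4, 1) fits (8, 5, 2); releases (0, 0, 2), pool now (8, 5, 4)
  P3: need (6, 1, 3) fits (8, 5, 4); releases (1, 0, 0), pool now (9, 5, 4)
  P7: need (7, 3, 4) fits (9, 5, 4); releases (1, 1, 1), pool now (10, 6, 5)
(3) The exact count: 6 of the possible complete orderings are safe sequences.


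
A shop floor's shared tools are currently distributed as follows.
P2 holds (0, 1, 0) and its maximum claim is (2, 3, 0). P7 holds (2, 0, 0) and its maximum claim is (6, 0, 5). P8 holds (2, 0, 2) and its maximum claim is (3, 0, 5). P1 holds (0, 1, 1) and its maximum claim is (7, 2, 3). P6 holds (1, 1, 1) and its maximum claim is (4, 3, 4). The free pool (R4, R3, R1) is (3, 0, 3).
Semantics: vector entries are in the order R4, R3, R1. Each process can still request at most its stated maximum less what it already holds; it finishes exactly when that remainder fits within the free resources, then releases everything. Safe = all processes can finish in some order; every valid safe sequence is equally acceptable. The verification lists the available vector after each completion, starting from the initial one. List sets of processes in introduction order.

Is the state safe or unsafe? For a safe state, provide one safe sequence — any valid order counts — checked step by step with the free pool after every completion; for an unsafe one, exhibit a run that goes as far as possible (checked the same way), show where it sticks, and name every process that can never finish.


UNSAFE.
Key observation: once P8, P7 finish, the pool peaks at (7, 0, 5) — and every remaining process still needs more R3 than that.
Going as far as possible: P8, P7; after that, nothing fits. Walking it through:
  pool = (3, 0, 3)
  P8: need (1, 0, 3) fits (3, 0, 3); releases (2, 0, 2), pool now (5, 0, 5)
  P7: need (4, 0, 5) fits (5, 0, 5); releases (2, 0, 0), pool now (7, 0, 5)
  blocked: P2 wants (2, 2, 0), pool (7, 0, 5) — not enough R3
  blocked: P1 wants (7, 1, 2), pool (7, 0, 5) — not enough R3
  blocked: P6 wants (3, 2, 3), pool (7, 0, 5) — not enough R3
Processes that can never finish: P2, P1 and P6.


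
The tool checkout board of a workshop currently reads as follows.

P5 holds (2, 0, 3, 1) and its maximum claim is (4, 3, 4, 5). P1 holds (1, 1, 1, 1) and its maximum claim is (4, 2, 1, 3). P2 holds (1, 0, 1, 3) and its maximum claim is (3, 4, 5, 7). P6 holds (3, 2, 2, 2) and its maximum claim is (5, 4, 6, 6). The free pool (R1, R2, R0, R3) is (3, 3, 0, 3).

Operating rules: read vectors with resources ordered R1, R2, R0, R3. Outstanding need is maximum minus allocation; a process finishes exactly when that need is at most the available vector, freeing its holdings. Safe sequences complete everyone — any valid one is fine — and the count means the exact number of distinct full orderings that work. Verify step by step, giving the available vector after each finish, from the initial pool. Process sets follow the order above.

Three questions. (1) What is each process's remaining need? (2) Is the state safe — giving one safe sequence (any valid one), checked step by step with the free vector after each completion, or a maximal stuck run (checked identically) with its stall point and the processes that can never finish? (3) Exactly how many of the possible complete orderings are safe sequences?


(1) Outstanding need per process (order R1, R2, R0, R3):
  P5: (2, 3, 1, 4)
  P1: (3, 1, 0, 2)
  P2: (2, 4, 4, 4)
  P6: (2, 2, 4, 4)
(2) The state is SAFE; one workable sequence: P1, P5, P2, P6.
Key observation: the order's first zero-slack moment is P1 ((3, 1, 0, 2) needed, (3, 3, 0, 3) free — a requested resource with nothing to spare).
Check, step by step:
  pool = (3, 3, 0, 3)
  P1: need (3, 1, 0, 2) fits (3, 3, 0, 3); releases (1, 1, 1, 1), pool now (4, 4, 1, 4)
  P5: need (2, 3, 1, 4) fits (4, 4, 1, 4); releases (2, 0, 3, 1), pool now (6, 4, 4, 5)
  P2: need (2, 4, 4, 4) fits (6, 4, 4, 5); releases (1, 0, 1, 3), pool now (7, 4, 5, 8)
  P6: need (2, 2, 4, 4) fits (7, 4, 5, 8); releases (3, 2, 2, 2), pool now (10, 6, 7, 10)
(3) Exactly 2 of the possible complete orderings are safe sequences.


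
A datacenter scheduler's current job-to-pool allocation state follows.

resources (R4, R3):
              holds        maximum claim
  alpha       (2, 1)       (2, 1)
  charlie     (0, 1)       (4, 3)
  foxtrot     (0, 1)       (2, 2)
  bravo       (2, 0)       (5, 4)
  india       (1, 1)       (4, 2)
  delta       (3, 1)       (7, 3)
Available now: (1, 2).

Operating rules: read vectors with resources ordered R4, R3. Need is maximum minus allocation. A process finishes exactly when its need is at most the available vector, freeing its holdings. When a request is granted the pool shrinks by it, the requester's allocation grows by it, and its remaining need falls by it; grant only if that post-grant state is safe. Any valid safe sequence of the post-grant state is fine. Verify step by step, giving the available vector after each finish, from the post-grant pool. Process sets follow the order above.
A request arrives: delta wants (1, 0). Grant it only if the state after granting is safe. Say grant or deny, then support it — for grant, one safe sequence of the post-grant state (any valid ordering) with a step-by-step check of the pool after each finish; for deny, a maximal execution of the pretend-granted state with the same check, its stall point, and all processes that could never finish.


DENY — the pretend-granted state is unsafe.
Key observation: even finishing alpha, foxtrot leaves just (2, 4) free — too little R4 for any of the remaining processes.
After a pretend grant, a maximal execution: alpha, foxtrot — then nothing else fits. Walking it through:
  pool = (0, 2)
  alpha: need (0, 0) fits (0, 2); releases (2, 1), pool now (2, 3)
  foxtrot: need (2, 1) fits (2, 3); releases (0, 1), pool now (2, 4)
  charlie cannot run: need (4, 2) vs free (2, 4) (insufficient R4)
  bravo cannot run: need (3, 4) vs free (2, 4) (insufficient R4)
  india cannot run: need (3, 1) vs free (2, 4) (insufficient R4)
  delta cannot run: need (3, 2) vs free (2, 4) (insufficient R4)
Post-grant, the permanently blocked set is charlie, bravo, india and delta.


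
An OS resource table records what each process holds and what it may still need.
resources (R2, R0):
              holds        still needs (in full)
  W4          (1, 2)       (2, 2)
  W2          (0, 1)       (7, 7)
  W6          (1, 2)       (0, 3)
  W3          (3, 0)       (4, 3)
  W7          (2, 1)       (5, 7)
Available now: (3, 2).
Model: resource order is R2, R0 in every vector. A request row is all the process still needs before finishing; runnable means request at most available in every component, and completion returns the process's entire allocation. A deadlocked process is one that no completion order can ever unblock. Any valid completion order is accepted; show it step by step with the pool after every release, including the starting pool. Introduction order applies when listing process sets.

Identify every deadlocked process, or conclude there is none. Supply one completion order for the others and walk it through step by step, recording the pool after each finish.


Deadlocked set: W2 and W7.
Key observation: the wall is R0: completing W4, W6, W3 brings the pool only to (8, 6), and all the rest need more.
The rest can finish in the order W4, W6, W3. Step-by-step check:
  pool = (3, 2)
  W4 needs (2, 2) <= (3, 2) -> finishes; pool += (1, 2) = (4, 4)
  W6 needs (0, 3) <= (4, 4) -> finishes; pool += (1, 2) = (5, 6)
  W3 needs (4, 3) <= (5, 6) -> finishes; pool += (3, 0) = (8, 6)
None of the blocked processes ever fits:
  W2 cannot run: need (7, 7) vs free (8, 6) (insufficient R0)
  W7 cannot run: need (5, 7) vs free (8, 6) (insufficient R0)


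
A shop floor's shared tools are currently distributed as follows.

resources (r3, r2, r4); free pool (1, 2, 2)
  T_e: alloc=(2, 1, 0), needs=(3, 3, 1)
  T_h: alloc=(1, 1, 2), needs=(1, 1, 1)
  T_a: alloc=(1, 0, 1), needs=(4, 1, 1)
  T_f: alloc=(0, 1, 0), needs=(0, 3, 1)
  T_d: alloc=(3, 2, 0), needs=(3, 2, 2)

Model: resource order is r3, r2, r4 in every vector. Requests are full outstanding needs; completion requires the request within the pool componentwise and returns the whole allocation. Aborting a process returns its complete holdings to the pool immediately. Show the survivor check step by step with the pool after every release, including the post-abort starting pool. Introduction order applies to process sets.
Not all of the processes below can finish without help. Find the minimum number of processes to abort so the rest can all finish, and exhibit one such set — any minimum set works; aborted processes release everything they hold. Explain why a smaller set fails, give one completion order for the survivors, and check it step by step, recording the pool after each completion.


Abort T_a.
Key observation: aborting T_a returns (1, 0, 1), and T_e — hopeless before — runs at step 3 with the returned capacity in the pool.
No smaller set exists: with zero aborts the deadlock remains.
Survivors finish in the order: T_h, T_f, T_e, T_d. Walking it through (pool after the aborts first):
  pool = (2, 2, 3)
  run T_h (needs (1, 1, 1), free (2, 2, 3)); after release of (1, 1, 2) the pool is (3, 3, 5)
  run T_f (needs (0, 3, 1), free (3, 3, 5)); after release of (0, 1, 0) the pool is (3, 4, 5)
  run T_e (needs (3, 3, 1), free (3, 4, 5)); after release of (2, 1, 0) the pool is (5, 5, 5)
  run T_d (needs (3, 2, 2), free (5, 5, 5)); after release of (3, 2, 0) the pool is (8, 7, 5)


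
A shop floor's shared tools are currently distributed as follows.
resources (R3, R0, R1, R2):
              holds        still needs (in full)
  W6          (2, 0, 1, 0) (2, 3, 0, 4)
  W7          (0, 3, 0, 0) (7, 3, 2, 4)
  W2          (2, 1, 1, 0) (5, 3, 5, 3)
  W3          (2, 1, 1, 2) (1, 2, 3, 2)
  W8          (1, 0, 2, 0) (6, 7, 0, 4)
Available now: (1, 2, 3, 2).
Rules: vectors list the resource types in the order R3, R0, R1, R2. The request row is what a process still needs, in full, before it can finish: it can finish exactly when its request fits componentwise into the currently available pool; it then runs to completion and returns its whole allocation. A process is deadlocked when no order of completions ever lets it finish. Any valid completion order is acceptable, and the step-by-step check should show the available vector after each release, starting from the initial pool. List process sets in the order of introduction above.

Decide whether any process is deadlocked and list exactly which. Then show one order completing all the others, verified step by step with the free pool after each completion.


Nothing here is deadlocked.
Key observation: there is always a runnable process — W3 first — so the state unwinds completely.
A valid finishing order for the others: W3, W6, W2, W7, W8. Check, step by step:
  pool = (1, 2, 3, 2)
  W3: need (1, 2, 3, 2) fits (1, 2, 3, 2); releases (2, 1, 1, 2), pool now (3, 3, 4, 4)
  W6: need (2, 3, 0, 4) fits (3, 3, 4, 4); releases (2, 0, 1, 0), pool now (5, 3, 5, 4)
  W2: need (5, 3, 5, 3) fits (5, 3, 5, 4); releases (2, 1, 1, 0), pool now (7, 4, 6, 4)
  W7: need (7, 3, 2, 4) fits (7, 4, 6, 4); releases (0, 3, 0, 0), pool now (7, 7, 6, 4)
  W8: need (6, 7, 0, 4) fits (7, 7, 6, 4); releases (1, 0, 2, 0), pool now (8, 7, 8, 4)


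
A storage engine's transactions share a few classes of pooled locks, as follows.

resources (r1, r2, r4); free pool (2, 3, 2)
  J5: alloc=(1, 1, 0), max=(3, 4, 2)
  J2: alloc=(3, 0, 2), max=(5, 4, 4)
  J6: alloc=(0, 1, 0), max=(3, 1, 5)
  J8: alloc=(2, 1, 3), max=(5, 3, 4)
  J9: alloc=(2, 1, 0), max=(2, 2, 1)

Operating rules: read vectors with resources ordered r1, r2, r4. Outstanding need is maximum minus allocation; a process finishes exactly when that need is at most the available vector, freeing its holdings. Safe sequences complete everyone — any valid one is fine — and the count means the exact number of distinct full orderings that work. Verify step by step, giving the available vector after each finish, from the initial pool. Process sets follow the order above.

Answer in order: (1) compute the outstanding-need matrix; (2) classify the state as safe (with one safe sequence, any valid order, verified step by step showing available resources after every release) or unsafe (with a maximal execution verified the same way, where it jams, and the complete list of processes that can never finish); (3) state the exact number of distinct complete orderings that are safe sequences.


(1) Outstanding need per process (order r1, r2, r4):
  J5: (2, 3, 2)
  J2: (2, 4, 2)
  J6: (3, 0, 5)
  J8: (3, 2, 1)
  J9: (0, 1, 1)
(2) SAFE, for example via the order J9, J8, J2, J6, J5.
Key observation: the order never hits an exact fit; J9 is the first step at the minimum slack of 1 on its requested resources ((0, 1, 1), (2, 3, 2) free).
Check, step by step:
  pool = (2, 3, 2)
  run J9 (needs (0, 1, 1), free (2, 3, 2)); after release of (2, 1, 0) the pool is (4, 4, 2)
  run J8 (needs (3, 2, 1), free (4, 4, 2)); after release of (2, 1, 3) the pool is (6, 5, 5)
  run J2 (needs (2, 4, 2), free (6, 5, 5)); after release of (3, 0, 2) the pool is (9, 5, 7)
  run J6 (needs (3, 0, 5), free (9, 5, 7)); after release of (0, 1, 0) the pool is (9, 6, 7)
  run J5 (needs (2, 3, 2), free (9, 6, 7)); after release of (1, 1, 0) the pool is (10, 7, 7)
(3) The exact count: 24 of the possible complete orderings are safe sequences.


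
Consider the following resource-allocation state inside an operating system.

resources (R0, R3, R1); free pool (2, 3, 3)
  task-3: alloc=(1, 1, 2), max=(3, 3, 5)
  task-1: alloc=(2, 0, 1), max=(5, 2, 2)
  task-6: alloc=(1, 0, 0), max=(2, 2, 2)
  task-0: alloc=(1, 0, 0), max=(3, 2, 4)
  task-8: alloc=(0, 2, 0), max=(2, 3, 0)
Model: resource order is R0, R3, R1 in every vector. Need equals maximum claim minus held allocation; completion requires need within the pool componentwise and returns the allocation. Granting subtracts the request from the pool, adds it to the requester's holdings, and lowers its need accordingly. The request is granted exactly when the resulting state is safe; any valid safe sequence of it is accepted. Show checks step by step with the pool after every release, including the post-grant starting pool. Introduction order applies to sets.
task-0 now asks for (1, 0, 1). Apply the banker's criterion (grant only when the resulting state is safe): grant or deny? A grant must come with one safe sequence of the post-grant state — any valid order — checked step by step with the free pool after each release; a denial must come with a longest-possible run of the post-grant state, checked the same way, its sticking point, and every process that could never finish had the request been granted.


DENY. Granting would leave the state unsafe.
Key observation: after task-6, task-8 the pool peaks at (2, 5, 2), and each blocked process is short somewhere: task-3 on R1; task-1 on R0; task-0 on R1.
On the post-grant state, task-6, task-8 is a maximal run — nothing extends it. Check, step by step:
  pool = (1, 3, 2)
  task-6: need (1, 2, 2) fits (1, 3, 2); releases (1, 0, 0), pool now (2, 3, 2)
  task-8: need (2, 1, 0) fits (2, 3, 2); releases (0, 2, 0), pool now (2, 5, 2)
  task-3 still needs (2, 2, 3) but only (2, 5, 2) is free — short on R1
  task-1 still needs (3, 2, 1) but only (2, 5, 2) is free — short on R0
  task-0 still needs (1, 2, 3) but only (2, 5, 2) is free — short on R1
Processes that could never finish after the grant: task-3, task-1 and task-0.


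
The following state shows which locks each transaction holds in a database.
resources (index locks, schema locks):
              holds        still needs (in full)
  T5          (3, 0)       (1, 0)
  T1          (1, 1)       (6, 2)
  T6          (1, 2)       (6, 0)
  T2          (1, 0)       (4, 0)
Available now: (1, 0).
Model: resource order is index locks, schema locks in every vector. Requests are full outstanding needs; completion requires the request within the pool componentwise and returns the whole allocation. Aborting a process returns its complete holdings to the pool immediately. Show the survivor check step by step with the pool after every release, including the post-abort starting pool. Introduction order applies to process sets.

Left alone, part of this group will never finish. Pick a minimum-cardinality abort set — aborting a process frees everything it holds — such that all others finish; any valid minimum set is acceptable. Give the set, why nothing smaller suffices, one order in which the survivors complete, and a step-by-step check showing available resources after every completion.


Minimum abort set: T6.
Key observation: T1 had no path to completion before; after the abort of T6 ((1, 2) returned), step 3 is where it fits.
Minimality: the empty abort set fails — the state is deadlocked as it stands.
Survivors finish in the order: T5, T2, T1. Walking it through (pool after the aborts first):
  pool = (2, 2)
  run T5 (needs (1, 0), free (2, 2)); after release of (3, 0) the pool is (5, 2)
  run T2 (needs (4, 0), free (5, 2)); after release of (1, 0) the pool is (6, 2)
  run T1 (needs (6, 2), free (6, 2)); after release of (1, 1) the pool is (7, 3)


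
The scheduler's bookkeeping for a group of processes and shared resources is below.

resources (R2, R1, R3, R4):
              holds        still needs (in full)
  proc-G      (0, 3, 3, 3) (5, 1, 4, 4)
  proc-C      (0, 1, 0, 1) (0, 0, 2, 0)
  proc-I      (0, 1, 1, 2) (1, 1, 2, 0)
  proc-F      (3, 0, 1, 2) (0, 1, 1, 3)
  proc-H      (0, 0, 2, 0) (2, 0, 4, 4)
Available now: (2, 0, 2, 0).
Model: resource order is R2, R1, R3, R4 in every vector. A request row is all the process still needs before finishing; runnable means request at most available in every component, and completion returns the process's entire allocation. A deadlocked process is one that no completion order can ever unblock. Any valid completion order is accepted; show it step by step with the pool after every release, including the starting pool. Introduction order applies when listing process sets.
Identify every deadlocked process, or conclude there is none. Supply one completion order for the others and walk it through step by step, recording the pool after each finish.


Nothing here is deadlocked.
Key observation: no deadlock: proc-C fits now, and the freed resources carry the rest through.
The rest can finish in the order proc-C, proc-I, proc-F, proc-H, proc-G. Step-by-step check:
  pool = (2, 0, 2, 0)
  proc-C needs (0, 0, 2, 0) <= (2, 0, 2, 0) -> finishes; pool += (0, 1, 0, 1) = (2, 1, 2, 1)
  proc-I needs (1, 1, 2, 0) <= (2, 1, 2, 1) -> finishes; pool += (0, 1, 1, 2) = (2, 2, 3, 3)
  proc-F needs (0, 1, 1, 3) <= (2, 2, 3, 3) -> finishes; pool += (3, 0, 1, 2) = (5, 2, 4, 5)
  proc-H needs (2, 0, 4, 4) <= (5, 2, 4, 5) -> finishes; pool += (0, 0, 2, 0) = (5, 2, 6, 5)
  proc-G needs (5, 1, 4, 4) <= (5, 2, 6, 5) -> finishes; pool += (0, 3, 3, 3) = (5, 5, 9, 8)


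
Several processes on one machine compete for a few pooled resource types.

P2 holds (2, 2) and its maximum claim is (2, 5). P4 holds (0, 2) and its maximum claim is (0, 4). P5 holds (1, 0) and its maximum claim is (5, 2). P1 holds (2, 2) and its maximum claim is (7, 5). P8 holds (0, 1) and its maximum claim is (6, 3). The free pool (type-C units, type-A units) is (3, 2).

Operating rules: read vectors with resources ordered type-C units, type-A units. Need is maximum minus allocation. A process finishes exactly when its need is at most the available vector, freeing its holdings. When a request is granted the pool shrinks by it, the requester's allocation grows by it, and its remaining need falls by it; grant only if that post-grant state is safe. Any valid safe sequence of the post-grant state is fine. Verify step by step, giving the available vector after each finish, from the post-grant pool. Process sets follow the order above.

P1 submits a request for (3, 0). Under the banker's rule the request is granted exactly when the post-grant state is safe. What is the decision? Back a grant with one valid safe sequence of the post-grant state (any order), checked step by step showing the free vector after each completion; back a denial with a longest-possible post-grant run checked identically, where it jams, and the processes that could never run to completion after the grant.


GRANT. The post-grant state is safe; one safe sequence: P4, P2, P1, P5, P8.
Key observation: the transfer keeps a workable pool ((0, 2)); P4 starts the safe sequence.
Check on the post-grant state, step by step:
  pool = (0, 2)
  P4: need (0, 2) fits (0, 2); releases (0, 2), pool now (0, 4)
  P2: need (0, 3) fits (0, 4); releases (2, 2), pool now (2, 6)
  P1: need (2, 3) fits (2, 6); releases (5, 2), pool now (7, 8)
  P5: need (4, 2) fits (7, 8); releases (1, 0), pool now (8, 8)
  P8: need (6, 2) fits (8, 8); releases (0, 1), pool now (8, 9)


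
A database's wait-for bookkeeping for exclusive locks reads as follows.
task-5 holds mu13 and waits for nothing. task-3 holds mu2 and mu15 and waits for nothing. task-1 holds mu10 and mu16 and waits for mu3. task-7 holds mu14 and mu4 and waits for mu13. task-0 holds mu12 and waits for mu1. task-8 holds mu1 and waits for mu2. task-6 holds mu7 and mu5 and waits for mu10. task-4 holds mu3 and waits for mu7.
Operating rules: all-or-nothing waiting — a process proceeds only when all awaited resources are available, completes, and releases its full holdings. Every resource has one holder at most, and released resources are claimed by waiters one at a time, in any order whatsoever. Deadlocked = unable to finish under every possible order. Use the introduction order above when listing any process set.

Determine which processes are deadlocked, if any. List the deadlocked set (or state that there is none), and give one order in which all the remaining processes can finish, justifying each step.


Deadlocked set: task-1, task-6 and task-4.
Key observation: the waits loop around task-1 -> task-4 -> task-6 -> task-1 with no way out; no other process is dragged down with it.
The rest can finish in the order task-3, task-5, task-8, task-0, task-7.
Verifying each step:
  task-3: no waits; runs immediately, freeing mu2 and mu15
  task-5: no waits; runs immediately, freeing mu13
  task-8: everything it awaited (mu2) is free; runs, freeing mu1
  task-0: everything it awaited (mu1) is free; runs, freeing mu12
  task-7: everything it awaited (mu13) is free; runs, freeing mu14 and mu4


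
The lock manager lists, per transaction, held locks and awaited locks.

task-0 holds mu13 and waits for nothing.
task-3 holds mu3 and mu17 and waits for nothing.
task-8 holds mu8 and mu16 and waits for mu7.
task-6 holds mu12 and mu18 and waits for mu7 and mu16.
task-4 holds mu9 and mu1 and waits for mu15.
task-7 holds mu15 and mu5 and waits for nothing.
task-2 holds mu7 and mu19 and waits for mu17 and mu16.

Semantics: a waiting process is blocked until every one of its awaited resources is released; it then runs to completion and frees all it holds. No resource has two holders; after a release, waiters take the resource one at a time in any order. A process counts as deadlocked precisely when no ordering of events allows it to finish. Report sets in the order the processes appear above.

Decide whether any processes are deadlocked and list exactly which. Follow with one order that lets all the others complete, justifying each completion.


Deadlocked: task-8, task-6 and task-2.
Key observation: along task-8 -> task-2 -> task-8, each member waits on what the next one holds — a deadlock; task-6 waits into the deadlock from upstream.
One completion order for the rest: task-0, task-3, task-7, task-4.
Check, step by step:
  run task-0 (it waits on nothing); releases mu13
  run task-3 (it waits on nothing); releases mu3 and mu17
  run task-7 (it waits on nothing); releases mu15 and mu5
  task-4: everything it awaited (mu15) is free; runs, freeing mu9 and mu1


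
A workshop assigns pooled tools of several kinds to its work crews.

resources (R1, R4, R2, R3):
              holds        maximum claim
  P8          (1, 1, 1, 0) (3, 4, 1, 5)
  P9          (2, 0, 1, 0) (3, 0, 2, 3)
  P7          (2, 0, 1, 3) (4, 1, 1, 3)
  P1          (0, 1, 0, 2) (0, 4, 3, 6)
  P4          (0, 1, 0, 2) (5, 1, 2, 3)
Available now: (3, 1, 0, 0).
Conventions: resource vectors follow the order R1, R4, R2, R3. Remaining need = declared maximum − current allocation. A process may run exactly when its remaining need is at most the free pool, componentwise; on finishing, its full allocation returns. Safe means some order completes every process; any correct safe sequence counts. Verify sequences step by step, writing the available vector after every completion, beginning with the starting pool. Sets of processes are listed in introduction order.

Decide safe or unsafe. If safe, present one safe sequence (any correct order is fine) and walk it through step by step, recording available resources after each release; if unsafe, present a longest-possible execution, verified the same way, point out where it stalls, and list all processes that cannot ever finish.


The state is UNSAFE.
Key observation: once P7, P9, P4 finish, the pool peaks at (7, 2, 2, 5) — and every remaining process still needs more R4 than that.
A maximal execution: P7, P9, P4 — then nothing else fits. Walking it through:
  pool = (3, 1, 0, 0)
  P7 needs (2, 1, 0, 0) <= (3, 1, 0, 0) -> finishes; pool += (2, 0, 1, 3) = (5, 1, 1, 3)
  P9 needs (1, 0, 1, 3) <= (5, 1, 1, 3) -> finishes; pool += (2, 0, 1, 0) = (7, 1, 2, 3)
  P4 needs (5, 0, 2, 1) <= (7, 1, 2, 3) -> finishes; pool += (0, 1, 0, 2) = (7, 2, 2, 5)
  blocked: P8 wants (2, 3, 0, 5), pool (7, 2, 2, 5) — not enough R4
  blocked: P1 wants (0, 3, 3, 4), pool (7, 2, 2, 5) — not enough R4 and R2
Never able to finish: P8 and P1.


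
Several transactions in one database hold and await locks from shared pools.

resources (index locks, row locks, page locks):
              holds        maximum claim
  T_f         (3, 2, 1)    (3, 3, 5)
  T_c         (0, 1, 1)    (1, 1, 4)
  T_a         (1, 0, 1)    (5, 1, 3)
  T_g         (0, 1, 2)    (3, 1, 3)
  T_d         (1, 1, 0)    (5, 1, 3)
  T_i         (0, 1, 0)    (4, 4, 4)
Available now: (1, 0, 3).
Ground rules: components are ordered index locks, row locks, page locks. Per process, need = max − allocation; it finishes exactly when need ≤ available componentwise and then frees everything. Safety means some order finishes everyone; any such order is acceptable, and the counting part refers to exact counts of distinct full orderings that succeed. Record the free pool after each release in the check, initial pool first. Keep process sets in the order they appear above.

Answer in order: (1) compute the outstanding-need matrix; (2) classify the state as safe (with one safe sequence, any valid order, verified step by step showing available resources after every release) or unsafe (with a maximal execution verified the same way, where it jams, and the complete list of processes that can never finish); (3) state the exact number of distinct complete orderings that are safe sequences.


(1) Outstanding need per process (order index locks, row locks, page locks):
  T_f: (0, 1, 4)
  T_c: (1, 0, 3)
  T_a: (4, 1, 2)
  T_g: (3, 0, 1)
  T_d: (4, 0, 3)
  T_i: (4, 3, 4)
(2) The state is SAFE; one workable sequence: T_c, T_f, T_a, T_d, T_i, T_g.
Key observation: T_c marks the first exact bind of the order: its need (1, 0, 3) fits the free (1, 0, 3) with zero slack on a requested resource.
Walking it through:
  pool = (1, 0, 3)
  T_c needs (1, 0, 3) <= (1, 0, 3) -> finishes; pool += (0, 1, 1) = (1, 1, 4)
  T_f needs (0, 1, 4) <= (1, 1, 4) -> finishes; pool += (3, 2, 1) = (4, 3, 5)
  T_a needs (4, 1, 2) <= (4, 3, 5) -> finishes; pool += (1, 0, 1) = (5, 3, 6)
  T_d needs (4, 0, 3) <= (5, 3, 6) -> finishes; pool += (1, 1, 0) = (6, 4, 6)
  T_i needs (4, 3, 4) <= (6, 4, 6) -> finishes; pool += (0, 1, 0) = (6, 5, 6)
  T_g needs (3, 0, 1) <= (6, 5, 6) -> finishes; pool += (0, 1, 2) = (6, 6, 8)
(3) Exactly 24 of the possible complete orderings are safe sequences.


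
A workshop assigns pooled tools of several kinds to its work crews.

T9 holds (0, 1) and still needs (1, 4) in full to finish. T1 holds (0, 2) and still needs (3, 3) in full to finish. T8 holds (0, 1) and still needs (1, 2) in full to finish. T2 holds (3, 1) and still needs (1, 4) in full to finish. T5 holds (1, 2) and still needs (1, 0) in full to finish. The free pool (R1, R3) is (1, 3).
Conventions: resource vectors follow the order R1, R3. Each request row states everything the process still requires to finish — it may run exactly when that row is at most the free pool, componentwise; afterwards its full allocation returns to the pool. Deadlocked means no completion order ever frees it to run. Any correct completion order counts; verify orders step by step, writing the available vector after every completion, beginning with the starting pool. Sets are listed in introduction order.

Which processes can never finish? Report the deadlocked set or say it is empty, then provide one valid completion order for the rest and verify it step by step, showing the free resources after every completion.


Nothing here is deadlocked.
Key observation: T5 can run right away; the returned allocation unlocks the remaining processes in turn.
The rest can finish in the order T5, T8, T9, T2, T1. Step-by-step check:
  pool = (1, 3)
  run T5 (needs (1, 0), free (1, 3)); after release of (1, 2) the pool is (2, 5)
  run T8 (needs (1, 2), free (2, 5)); after release of (0, 1) the pool is (2, 6)
  run T9 (needs (1, 4), free (2, 6)); after release of (0, 1) the pool is (2, 7)
  run T2 (needs (1, 4), free (2, 7)); after release of (3, 1) the pool is (5, 8)
  run T1 (needs (3, 3), free (5, 8)); after release of (0, 2) the pool is (5, 10)


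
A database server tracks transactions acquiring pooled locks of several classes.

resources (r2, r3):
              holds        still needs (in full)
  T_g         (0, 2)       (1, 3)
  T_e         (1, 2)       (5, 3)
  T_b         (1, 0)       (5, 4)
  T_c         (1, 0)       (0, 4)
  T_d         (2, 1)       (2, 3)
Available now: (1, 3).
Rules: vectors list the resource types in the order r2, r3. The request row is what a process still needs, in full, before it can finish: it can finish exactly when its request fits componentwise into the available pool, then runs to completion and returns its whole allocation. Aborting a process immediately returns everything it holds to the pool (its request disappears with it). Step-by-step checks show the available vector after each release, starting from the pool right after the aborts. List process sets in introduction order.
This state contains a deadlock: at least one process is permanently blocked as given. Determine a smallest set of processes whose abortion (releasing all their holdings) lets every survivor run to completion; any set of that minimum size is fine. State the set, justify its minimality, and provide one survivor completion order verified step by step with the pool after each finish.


The answer: abort T_e.
Key observation: T_b could never have finished before the abort; with (1, 2) returned by T_e, it fits at step 4.
No smaller set exists: with zero aborts the deadlock remains.
Survivors finish in the order: T_d, T_c, T_g, T_b. Walking it through (pool after the aborts first):
  pool = (2, 5)
  run T_d (needs (2, 3), free (2, 5)); after release of (2, 1) the pool is (4, 6)
  run T_c (needs (0, 4), free (4, 6)); after release of (1, 0) the pool is (5, 6)
  run T_g (needs (1, 3), free (5, 6)); after release of (0, 2) the pool is (5, 8)
  run T_b (needs (5, 4), free (5, 8)); after release of (1, 0) the pool is (6, 8)


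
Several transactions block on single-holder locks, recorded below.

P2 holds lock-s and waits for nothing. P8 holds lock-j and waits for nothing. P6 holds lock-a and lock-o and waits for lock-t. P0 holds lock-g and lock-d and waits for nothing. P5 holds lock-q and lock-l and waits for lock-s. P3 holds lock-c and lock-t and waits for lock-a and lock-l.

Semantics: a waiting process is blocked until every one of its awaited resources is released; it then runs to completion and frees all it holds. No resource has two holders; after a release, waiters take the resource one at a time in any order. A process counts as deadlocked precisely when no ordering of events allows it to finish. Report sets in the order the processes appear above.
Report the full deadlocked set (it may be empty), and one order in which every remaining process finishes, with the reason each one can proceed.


Deadlocked set: P6 and P3.
Key observation: the cycle P6 -> P3 -> P6 can never break — each member waits on the next; no other process is dragged down with it.
One completion order for the rest: P0, P2, P8, P5.
Verifying each step:
  P0 waits on nothing -> runs at once and releases lock-g and lock-d
  P2 waits on nothing -> runs at once and releases lock-s
  P8 waits on nothing -> runs at once and releases lock-j
  run P5 (all its waits — lock-s — are resolved); releases lock-q and lock-l
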